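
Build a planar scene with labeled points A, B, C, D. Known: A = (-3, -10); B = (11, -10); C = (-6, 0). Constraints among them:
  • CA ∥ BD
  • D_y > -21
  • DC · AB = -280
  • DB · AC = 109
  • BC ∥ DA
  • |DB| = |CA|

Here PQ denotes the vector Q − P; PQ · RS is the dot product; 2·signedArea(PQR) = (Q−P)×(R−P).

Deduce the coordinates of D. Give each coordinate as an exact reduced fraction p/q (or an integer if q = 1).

D = (14, -20)

1. D_x = 14  [BC ∥ DA ∩ CA ∥ BD]
2. D_y = -20  [BC ∥ DA ∩ CA ∥ BD]
   → D = (14, -20)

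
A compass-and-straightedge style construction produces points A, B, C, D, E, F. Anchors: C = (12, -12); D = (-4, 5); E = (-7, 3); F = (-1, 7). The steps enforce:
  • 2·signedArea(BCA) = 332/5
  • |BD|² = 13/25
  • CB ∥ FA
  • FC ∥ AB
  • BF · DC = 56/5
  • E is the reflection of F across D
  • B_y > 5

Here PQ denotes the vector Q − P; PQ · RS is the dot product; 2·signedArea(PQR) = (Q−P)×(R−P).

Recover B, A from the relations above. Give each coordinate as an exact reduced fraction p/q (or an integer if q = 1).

A = (-82/5, 122/5)
B = (-17/5, 27/5)

1. B_x = -17/5  [line -16·x + 17·y + -731/5 = 0 ∩ |BD|² = 13/25]
2. B_y = 27/5  [line -16·x + 17·y + -731/5 = 0 ∩ |BD|² = 13/25]
   → B = (-17/5, 27/5)
3. A_x = -82/5  [FC ∥ AB ∩ CB ∥ FA]
4. A_y = 122/5  [FC ∥ AB ∩ CB ∥ FA]
   → A = (-82/5, 122/5)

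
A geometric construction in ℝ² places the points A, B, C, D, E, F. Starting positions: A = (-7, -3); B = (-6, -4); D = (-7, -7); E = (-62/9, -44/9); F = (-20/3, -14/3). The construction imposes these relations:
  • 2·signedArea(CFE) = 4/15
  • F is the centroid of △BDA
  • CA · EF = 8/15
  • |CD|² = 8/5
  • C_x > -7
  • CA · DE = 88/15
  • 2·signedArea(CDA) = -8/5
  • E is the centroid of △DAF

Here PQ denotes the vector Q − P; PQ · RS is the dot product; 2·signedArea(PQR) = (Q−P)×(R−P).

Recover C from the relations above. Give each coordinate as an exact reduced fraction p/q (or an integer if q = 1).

C = (-33/5, -29/5)

1. C_x = -33/5  [2·signedArea(CFE) = 4/15 ∩ CA · EF = 8/15]
2. C_y = -29/5  [2·signedArea(CFE) = 4/15 ∩ CA · EF = 8/15]
   → C = (-33/5, -29/5)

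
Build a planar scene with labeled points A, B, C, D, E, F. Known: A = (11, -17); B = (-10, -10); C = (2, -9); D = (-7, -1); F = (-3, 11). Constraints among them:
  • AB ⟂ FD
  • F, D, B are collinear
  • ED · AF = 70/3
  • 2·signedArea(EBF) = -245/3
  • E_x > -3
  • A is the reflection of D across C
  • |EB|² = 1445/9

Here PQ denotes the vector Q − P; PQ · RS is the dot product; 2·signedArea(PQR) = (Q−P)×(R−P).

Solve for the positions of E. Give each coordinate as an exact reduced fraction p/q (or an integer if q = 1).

E = (-8/3, 1/3)

1. E_x = -8/3  [2·signedArea(EBF) = -245/3 ∩ ED · AF = 70/3]
2. E_y = 1/3  [2·signedArea(EBF) = -245/3 ∩ ED · AF = 70/3]
   → E = (-8/3, 1/3)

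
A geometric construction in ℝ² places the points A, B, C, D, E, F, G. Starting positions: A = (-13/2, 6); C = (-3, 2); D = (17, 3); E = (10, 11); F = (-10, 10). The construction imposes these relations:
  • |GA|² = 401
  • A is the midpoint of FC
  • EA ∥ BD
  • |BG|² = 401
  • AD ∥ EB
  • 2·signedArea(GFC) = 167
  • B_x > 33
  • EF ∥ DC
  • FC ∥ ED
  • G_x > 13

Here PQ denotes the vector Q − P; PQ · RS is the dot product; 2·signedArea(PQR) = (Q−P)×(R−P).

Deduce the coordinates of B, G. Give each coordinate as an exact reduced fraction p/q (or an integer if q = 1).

B = (67/2, 8)
G = (27/2, 7)

1. B_x = 67/2  [EA ∥ BD ∩ AD ∥ EB]
2. B_y = 8  [EA ∥ BD ∩ AD ∥ EB]
   → B = (67/2, 8)
3. G_x = 27/2  [line 8·x + 7·y + -157 = 0 ∩ |GA|² = 401]
4. G_y = 7  [line 8·x + 7·y + -157 = 0 ∩ |GA|² = 401]
   → G = (27/2, 7)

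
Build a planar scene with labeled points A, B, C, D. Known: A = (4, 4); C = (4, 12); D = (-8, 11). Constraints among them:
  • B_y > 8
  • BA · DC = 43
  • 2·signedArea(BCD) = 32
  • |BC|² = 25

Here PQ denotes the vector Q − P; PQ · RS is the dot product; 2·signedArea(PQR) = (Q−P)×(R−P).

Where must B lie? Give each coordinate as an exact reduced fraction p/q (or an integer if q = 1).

1. B_x = 0  [2·signedArea(BCD) = 32 ∩ BA · DC = 43]
2. B_y = 9  [2·signedArea(BCD) = 32 ∩ BA · DC = 43]
   → B = (0, 9)

B = (0, 9)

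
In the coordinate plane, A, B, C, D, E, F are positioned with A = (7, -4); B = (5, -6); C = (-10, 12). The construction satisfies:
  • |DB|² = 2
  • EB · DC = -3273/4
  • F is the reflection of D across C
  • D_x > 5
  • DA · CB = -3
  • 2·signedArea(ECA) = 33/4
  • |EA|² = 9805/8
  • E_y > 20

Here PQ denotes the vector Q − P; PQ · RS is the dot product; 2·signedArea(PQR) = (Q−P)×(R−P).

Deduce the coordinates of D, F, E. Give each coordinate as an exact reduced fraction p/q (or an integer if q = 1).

D = (6, -5)
E = (-73/4, 81/4)
F = (-26, 29)

1. D_x = 6  [line -15·x + 18·y + 180 = 0 ∩ |DB|² = 2]
2. D_y = -5  [line -15·x + 18·y + 180 = 0 ∩ |DB|² = 2]
   → D = (6, -5)
3. F_x = -26  [F is the reflection of D across C]
4. F_y = 29  [F is the reflection of D across C]
   → F = (-26, 29)
5. E_x = -73/4  [EB · DC = -3273/4 ∩ 2·signedArea(ECA) = 33/4]
6. E_y = 81/4  [EB · DC = -3273/4 ∩ 2·signedArea(ECA) = 33/4]
   → E = (-73/4, 81/4)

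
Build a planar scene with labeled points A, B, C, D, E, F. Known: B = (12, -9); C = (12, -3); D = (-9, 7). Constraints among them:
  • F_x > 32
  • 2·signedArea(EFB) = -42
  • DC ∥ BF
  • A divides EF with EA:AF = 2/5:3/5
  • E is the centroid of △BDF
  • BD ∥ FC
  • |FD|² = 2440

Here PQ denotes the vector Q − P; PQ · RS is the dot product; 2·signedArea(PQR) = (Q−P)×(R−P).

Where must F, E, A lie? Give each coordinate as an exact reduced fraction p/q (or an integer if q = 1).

1. F_x = 33  [BD ∥ FC ∩ DC ∥ BF]
2. F_y = -19  [BD ∥ FC ∩ DC ∥ BF]
   → F = (33, -19)
3. E_x = 12  [E is the centroid of △BDF]
4. E_y = -7  [E is the centroid of △BDF]
   → E = (12, -7)
5. A_x = 102/5  [A divides EF with EA:AF = 2/5:3/5]
6. A_y = -59/5  [A divides EF with EA:AF = 2/5:3/5]
   → A = (102/5, -59/5)

A = (102/5, -59/5)
E = (12, -7)
F = (33, -19)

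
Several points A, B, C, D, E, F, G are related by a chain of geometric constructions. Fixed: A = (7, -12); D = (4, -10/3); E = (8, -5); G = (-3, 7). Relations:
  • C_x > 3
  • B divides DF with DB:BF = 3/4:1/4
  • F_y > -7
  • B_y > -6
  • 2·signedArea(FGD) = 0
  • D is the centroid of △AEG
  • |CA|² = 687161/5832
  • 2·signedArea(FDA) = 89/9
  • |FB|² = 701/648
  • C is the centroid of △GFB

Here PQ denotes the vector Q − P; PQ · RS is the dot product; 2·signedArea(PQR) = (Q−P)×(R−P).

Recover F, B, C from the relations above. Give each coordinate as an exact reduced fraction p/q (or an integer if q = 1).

1. F_x = 19/3  [2·signedArea(FGD) = 0 ∩ 2·signedArea(FDA) = 89/9]
2. F_y = -61/9  [2·signedArea(FGD) = 0 ∩ 2·signedArea(FDA) = 89/9]
   → F = (19/3, -61/9)
3. B_x = 23/4  [B divides DF with DB:BF = 3/4:1/4]
4. B_y = -71/12  [B divides DF with DB:BF = 3/4:1/4]
   → B = (23/4, -71/12)
5. C_x = 109/36  [C is the centroid of △GFB]
6. C_y = -205/108  [C is the centroid of △GFB]
   → C = (109/36, -205/108)

B = (23/4, -71/12)
C = (109/36, -205/108)
F = (19/3, -61/9)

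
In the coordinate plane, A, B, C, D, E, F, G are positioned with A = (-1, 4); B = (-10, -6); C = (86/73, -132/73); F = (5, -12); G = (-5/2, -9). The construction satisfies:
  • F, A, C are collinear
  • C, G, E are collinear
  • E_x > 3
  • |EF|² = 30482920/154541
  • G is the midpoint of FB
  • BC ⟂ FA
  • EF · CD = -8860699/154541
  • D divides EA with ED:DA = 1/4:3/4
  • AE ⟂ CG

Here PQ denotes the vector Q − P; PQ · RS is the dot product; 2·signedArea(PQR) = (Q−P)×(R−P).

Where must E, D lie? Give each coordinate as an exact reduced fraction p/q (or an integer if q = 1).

D = (318484/154541, 752491/309082)
E = (476159/154541, 295606/154541)

1. E_x = 476159/154541  [C, G, E are collinear ∩ AE ⟂ CG]
2. E_y = 295606/154541  [C, G, E are collinear ∩ AE ⟂ CG]
   → E = (476159/154541, 295606/154541)
3. D_x = 318484/154541  [D divides EA with ED:DA = 1/4:3/4]
4. D_y = 752491/309082  [D divides EA with ED:DA = 1/4:3/4]
   → D = (318484/154541, 752491/309082)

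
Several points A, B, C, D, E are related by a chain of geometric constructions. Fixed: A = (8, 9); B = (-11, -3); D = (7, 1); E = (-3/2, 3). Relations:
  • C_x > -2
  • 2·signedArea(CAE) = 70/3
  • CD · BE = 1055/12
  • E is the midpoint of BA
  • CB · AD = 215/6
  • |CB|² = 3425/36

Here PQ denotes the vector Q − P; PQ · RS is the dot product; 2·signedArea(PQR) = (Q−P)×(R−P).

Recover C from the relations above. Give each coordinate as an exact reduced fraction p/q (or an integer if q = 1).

1. C_x = -11/6  [CD · BE = 1055/12 ∩ CB · AD = 215/6]
2. C_y = 1/3  [CD · BE = 1055/12 ∩ CB · AD = 215/6]
   → C = (-11/6, 1/3)

C = (-11/6, 1/3)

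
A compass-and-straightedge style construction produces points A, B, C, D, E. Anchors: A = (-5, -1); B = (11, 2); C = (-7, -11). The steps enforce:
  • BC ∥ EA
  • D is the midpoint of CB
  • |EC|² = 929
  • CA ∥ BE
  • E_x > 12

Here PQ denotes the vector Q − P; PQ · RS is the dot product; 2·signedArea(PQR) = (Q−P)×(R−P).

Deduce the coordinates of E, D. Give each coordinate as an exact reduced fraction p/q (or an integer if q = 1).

D = (2, -9/2)
E = (13, 12)

1. E_x = 13  [BC ∥ EA ∩ CA ∥ BE]
2. E_y = 12  [BC ∥ EA ∩ CA ∥ BE]
   → E = (13, 12)
3. D_x = 2  [D is the midpoint of CB]
4. D_y = -9/2  [D is the midpoint of CB]
   → D = (2, -9/2)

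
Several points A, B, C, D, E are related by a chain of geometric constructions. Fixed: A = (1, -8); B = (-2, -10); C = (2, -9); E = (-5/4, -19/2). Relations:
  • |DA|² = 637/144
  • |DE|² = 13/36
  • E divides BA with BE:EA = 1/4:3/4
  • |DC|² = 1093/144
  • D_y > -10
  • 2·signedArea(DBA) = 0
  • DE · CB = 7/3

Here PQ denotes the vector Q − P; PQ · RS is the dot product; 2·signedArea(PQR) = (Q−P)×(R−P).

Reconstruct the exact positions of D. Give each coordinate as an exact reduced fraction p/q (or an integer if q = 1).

D = (-3/4, -55/6)

1. D_x = -3/4  [2·signedArea(DBA) = 0 ∩ DE · CB = 7/3]
2. D_y = -55/6  [2·signedArea(DBA) = 0 ∩ DE · CB = 7/3]
   → D = (-3/4, -55/6)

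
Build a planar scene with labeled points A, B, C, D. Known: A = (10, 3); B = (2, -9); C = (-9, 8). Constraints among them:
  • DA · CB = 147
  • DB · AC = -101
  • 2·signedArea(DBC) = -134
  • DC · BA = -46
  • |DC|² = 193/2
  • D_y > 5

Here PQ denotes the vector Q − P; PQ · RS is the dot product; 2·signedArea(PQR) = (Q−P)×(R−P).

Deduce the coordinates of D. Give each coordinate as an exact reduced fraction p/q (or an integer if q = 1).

1. D_x = 1/2  [2·signedArea(DBC) = -134 ∩ DA · CB = 147]
2. D_y = 11/2  [2·signedArea(DBC) = -134 ∩ DA · CB = 147]
   → D = (1/2, 11/2)

D = (1/2, 11/2)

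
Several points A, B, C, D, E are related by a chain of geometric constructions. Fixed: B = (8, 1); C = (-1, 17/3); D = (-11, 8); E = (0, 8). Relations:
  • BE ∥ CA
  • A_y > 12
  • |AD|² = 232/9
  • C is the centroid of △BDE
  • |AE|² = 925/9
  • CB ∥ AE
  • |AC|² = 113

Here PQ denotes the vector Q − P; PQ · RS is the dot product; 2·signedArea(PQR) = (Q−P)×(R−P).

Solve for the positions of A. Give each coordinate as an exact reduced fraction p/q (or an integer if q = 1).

A = (-9, 38/3)

1. A_x = -9  [CB ∥ AE ∩ BE ∥ CA]
2. A_y = 38/3  [CB ∥ AE ∩ BE ∥ CA]
   → A = (-9, 38/3)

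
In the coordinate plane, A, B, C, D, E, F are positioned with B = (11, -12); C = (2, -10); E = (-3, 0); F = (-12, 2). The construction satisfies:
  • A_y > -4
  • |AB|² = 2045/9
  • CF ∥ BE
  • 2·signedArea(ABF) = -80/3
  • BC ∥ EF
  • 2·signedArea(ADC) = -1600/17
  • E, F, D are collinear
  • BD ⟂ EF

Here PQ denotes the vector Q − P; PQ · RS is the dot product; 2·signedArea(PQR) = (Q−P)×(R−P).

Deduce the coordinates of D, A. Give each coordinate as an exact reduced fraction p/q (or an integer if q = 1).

A = (-4/3, -10/3)
D = (219/17, -60/17)

1. D_x = 219/17  [E, F, D are collinear ∩ BD ⟂ EF]
2. D_y = -60/17  [E, F, D are collinear ∩ BD ⟂ EF]
   → D = (219/17, -60/17)
3. A_x = -4/3  [2·signedArea(ABF) = -80/3 ∩ 2·signedArea(ADC) = -1600/17]
4. A_y = -10/3  [2·signedArea(ABF) = -80/3 ∩ 2·signedArea(ADC) = -1600/17]
   → A = (-4/3, -10/3)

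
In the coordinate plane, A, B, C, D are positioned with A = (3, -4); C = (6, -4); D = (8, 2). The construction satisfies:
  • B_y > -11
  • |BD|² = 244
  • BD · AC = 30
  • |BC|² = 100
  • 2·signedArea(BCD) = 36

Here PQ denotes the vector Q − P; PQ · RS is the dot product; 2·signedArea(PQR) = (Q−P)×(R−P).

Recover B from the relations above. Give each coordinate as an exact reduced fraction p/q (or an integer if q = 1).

B = (-2, -10)

1. B_x = -2  [2·signedArea(BCD) = 36 ∩ BD · AC = 30]
2. B_y = -10  [2·signedArea(BCD) = 36 ∩ BD · AC = 30]
   → B = (-2, -10)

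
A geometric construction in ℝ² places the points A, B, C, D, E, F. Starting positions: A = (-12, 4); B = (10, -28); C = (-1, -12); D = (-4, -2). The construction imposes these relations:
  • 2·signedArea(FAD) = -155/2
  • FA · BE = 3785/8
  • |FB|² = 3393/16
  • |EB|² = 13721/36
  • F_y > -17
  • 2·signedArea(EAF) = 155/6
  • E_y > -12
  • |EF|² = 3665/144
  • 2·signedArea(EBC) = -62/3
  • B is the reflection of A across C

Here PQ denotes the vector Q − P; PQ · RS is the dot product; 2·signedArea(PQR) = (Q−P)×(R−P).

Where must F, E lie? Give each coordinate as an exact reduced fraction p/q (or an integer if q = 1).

1. F_x = 7/4  [line 6·x + 8·y + 235/2 = 0 ∩ |FB|² = 3393/16]
2. F_y = -16  [line 6·x + 8·y + 235/2 = 0 ∩ |FB|² = 3393/16]
   → F = (7/4, -16)
3. E_x = -1/6  [2·signedArea(EAF) = 155/6 ∩ FA · BE = 3785/8]
4. E_y = -34/3  [2·signedArea(EAF) = 155/6 ∩ FA · BE = 3785/8]
   → E = (-1/6, -34/3)

E = (-1/6, -34/3)
F = (7/4, -16)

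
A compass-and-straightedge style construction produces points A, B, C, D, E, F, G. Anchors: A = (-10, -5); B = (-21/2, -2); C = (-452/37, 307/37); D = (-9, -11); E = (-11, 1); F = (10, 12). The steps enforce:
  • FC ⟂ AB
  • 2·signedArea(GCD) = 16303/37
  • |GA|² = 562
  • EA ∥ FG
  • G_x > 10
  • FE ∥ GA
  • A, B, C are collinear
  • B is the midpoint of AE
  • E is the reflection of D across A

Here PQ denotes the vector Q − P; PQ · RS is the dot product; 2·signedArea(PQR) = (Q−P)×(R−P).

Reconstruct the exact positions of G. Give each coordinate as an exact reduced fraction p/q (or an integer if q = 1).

1. G_x = 11  [FE ∥ GA ∩ EA ∥ FG]
2. G_y = 6  [FE ∥ GA ∩ EA ∥ FG]
   → G = (11, 6)

G = (11, 6)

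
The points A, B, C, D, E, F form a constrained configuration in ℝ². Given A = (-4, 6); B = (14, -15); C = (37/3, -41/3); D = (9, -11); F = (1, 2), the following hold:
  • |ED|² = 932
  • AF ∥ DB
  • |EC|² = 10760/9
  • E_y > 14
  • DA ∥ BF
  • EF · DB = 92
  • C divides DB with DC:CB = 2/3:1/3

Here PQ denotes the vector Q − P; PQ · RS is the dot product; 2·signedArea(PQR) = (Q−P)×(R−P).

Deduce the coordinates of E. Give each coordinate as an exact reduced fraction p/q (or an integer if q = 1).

E = (-7, 15)

1. E_x = -7  [line -5·x + 4·y + -95 = 0 ∩ |EC|² = 10760/9]
2. E_y = 15  [line -5·x + 4·y + -95 = 0 ∩ |EC|² = 10760/9]
   → E = (-7, 15)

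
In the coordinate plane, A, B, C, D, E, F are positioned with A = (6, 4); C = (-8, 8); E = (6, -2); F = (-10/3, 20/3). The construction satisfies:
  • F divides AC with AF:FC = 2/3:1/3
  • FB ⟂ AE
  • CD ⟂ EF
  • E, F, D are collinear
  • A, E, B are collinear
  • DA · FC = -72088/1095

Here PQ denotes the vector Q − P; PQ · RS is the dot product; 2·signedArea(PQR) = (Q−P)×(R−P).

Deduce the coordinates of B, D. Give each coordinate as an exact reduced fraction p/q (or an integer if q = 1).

1. B_x = 6  [A, E, B are collinear ∩ FB ⟂ AE]
2. B_y = 20/3  [A, E, B are collinear ∩ FB ⟂ AE]
   → B = (6, 20/3)
3. D_x = -2374/365  [E, F, D are collinear ∩ CD ⟂ EF]
4. D_y = 3508/365  [E, F, D are collinear ∩ CD ⟂ EF]
   → D = (-2374/365, 3508/365)

B = (6, 20/3)
D = (-2374/365, 3508/365)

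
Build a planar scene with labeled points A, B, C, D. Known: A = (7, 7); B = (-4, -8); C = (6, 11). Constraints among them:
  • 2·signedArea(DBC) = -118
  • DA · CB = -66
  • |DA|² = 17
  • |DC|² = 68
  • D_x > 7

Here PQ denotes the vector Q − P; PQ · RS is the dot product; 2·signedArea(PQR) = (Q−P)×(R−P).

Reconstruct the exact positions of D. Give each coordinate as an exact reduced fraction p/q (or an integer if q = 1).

D = (8, 3)

1. D_x = 8  [DA · CB = -66 ∩ 2·signedArea(DBC) = -118]
2. D_y = 3  [DA · CB = -66 ∩ 2·signedArea(DBC) = -118]
   → D = (8, 3)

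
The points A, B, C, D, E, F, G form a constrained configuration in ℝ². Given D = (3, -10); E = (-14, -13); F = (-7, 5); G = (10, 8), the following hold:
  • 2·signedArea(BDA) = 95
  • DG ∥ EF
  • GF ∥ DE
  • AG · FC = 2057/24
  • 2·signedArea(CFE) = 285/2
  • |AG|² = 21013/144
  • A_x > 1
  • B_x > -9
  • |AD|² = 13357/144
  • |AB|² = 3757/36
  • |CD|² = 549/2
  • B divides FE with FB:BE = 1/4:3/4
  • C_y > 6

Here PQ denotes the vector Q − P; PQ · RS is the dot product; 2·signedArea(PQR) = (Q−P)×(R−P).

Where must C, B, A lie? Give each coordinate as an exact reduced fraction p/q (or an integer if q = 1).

A = (17/12, -1/2)
B = (-35/4, 1/2)
C = (3/2, 13/2)

1. C_x = 3/2  [line 18·x + -7·y + 37/2 = 0 ∩ |CD|² = 549/2]
2. C_y = 13/2  [line 18·x + -7·y + 37/2 = 0 ∩ |CD|² = 549/2]
   → C = (3/2, 13/2)
3. B_x = -35/4  [B divides FE with FB:BE = 1/4:3/4]
4. B_y = 1/2  [B divides FE with FB:BE = 1/4:3/4]
   → B = (-35/4, 1/2)
5. A_x = 17/12  [AG · FC = 2057/24 ∩ 2·signedArea(BDA) = 95]
6. A_y = -1/2  [AG · FC = 2057/24 ∩ 2·signedArea(BDA) = 95]
   → A = (17/12, -1/2)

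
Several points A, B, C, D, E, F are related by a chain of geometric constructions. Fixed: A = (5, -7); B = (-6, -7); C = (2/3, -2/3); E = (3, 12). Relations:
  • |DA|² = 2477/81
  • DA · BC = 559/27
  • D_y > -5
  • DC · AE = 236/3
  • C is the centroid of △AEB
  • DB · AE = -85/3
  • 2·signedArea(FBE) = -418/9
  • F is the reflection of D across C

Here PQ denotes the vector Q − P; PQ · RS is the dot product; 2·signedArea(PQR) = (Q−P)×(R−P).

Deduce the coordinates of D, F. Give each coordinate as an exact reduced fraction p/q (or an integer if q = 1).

D = (-1/9, -44/9)
F = (13/9, 32/9)

1. D_x = -1/9  [DA · BC = 559/27 ∩ DC · AE = 236/3]
2. D_y = -44/9  [DA · BC = 559/27 ∩ DC · AE = 236/3]
   → D = (-1/9, -44/9)
3. F_x = 13/9  [F is the reflection of D across C]
4. F_y = 32/9  [F is the reflection of D across C]
   → F = (13/9, 32/9)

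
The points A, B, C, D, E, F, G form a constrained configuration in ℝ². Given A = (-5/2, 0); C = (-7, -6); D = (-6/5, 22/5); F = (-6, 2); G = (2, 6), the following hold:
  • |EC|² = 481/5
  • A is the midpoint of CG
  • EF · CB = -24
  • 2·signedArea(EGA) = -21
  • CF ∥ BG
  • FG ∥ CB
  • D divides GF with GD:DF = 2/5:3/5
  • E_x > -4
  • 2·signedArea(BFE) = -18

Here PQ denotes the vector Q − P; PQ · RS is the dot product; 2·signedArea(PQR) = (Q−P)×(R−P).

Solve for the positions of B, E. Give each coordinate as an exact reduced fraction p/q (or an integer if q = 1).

1. B_x = 1  [CF ∥ BG ∩ FG ∥ CB]
2. B_y = -2  [CF ∥ BG ∩ FG ∥ CB]
   → B = (1, -2)
3. E_x = -18/5  [2·signedArea(EGA) = -21 ∩ EF · CB = -24]
4. E_y = 16/5  [2·signedArea(EGA) = -21 ∩ EF · CB = -24]
   → E = (-18/5, 16/5)

B = (1, -2)
E = (-18/5, 16/5)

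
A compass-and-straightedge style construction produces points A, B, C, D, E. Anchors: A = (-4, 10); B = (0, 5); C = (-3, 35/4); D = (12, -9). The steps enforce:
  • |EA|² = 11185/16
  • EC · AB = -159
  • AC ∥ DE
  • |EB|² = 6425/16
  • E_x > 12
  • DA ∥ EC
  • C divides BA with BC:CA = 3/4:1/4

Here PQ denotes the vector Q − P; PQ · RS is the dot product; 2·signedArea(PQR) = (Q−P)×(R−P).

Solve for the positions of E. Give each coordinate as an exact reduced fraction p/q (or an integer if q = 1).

1. E_x = 13  [DA ∥ EC ∩ AC ∥ DE]
2. E_y = -41/4  [DA ∥ EC ∩ AC ∥ DE]
   → E = (13, -41/4)

E = (13, -41/4)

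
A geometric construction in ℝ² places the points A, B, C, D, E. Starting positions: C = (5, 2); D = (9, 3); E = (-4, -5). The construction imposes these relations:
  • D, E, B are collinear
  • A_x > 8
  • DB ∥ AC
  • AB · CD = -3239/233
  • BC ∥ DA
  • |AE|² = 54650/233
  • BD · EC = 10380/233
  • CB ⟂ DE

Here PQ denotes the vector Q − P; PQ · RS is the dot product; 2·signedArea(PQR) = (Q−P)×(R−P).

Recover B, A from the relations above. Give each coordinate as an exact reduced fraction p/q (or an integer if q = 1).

1. B_x = 1317/233  [D, E, B are collinear ∩ CB ⟂ DE]
2. B_y = 219/233  [D, E, B are collinear ∩ CB ⟂ DE]
   → B = (1317/233, 219/233)
3. A_x = 1945/233  [DB ∥ AC ∩ BC ∥ DA]
4. A_y = 946/233  [DB ∥ AC ∩ BC ∥ DA]
   → A = (1945/233, 946/233)

A = (1945/233, 946/233)
B = (1317/233, 219/233)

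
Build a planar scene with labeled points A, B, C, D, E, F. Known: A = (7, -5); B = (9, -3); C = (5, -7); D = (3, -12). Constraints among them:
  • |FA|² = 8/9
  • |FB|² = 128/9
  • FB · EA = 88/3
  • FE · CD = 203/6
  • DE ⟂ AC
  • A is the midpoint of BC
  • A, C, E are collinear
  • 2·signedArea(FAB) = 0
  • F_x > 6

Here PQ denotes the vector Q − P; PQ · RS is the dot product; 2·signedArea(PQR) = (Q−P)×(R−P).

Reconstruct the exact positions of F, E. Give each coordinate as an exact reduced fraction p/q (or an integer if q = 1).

E = (3/2, -21/2)
F = (19/3, -17/3)

1. E_x = 3/2  [A, C, E are collinear ∩ DE ⟂ AC]
2. E_y = -21/2  [A, C, E are collinear ∩ DE ⟂ AC]
   → E = (3/2, -21/2)
3. F_x = 19/3  [2·signedArea(FAB) = 0 ∩ FE · CD = 203/6]
4. F_y = -17/3  [2·signedArea(FAB) = 0 ∩ FE · CD = 203/6]
   → F = (19/3, -17/3)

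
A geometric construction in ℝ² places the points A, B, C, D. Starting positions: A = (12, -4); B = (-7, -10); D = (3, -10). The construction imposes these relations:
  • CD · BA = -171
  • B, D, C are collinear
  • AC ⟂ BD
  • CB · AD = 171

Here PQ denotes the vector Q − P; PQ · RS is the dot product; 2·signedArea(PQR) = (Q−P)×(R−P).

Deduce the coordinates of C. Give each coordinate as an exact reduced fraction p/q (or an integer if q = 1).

1. C_x = 12  [B, D, C are collinear ∩ AC ⟂ BD]
2. C_y = -10  [B, D, C are collinear ∩ AC ⟂ BD]
   → C = (12, -10)

C = (12, -10)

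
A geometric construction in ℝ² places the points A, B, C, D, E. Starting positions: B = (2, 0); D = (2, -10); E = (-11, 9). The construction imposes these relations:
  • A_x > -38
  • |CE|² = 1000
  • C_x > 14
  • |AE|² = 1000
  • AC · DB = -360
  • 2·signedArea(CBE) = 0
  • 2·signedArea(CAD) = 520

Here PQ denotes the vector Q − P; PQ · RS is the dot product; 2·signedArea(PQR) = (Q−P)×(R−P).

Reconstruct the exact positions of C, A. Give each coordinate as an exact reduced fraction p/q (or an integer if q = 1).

1. C_x = 15  [line -9·x + -13·y + 18 = 0 ∩ |CE|² = 1000]
2. C_y = -9  [line -9·x + -13·y + 18 = 0 ∩ |CE|² = 1000]
   → C = (15, -9)
3. A_x = -37  [AC · DB = -360 ∩ 2·signedArea(CAD) = 520]
4. A_y = 27  [AC · DB = -360 ∩ 2·signedArea(CAD) = 520]
   → A = (-37, 27)

A = (-37, 27)
C = (15, -9)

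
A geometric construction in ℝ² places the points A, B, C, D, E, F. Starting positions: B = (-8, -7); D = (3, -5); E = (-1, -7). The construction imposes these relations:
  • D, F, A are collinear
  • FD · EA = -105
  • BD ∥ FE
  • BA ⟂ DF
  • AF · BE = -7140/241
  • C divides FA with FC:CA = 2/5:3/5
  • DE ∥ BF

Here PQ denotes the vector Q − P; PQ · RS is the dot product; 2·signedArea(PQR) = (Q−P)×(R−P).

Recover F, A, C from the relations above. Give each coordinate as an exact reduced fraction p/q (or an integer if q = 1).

A = (-1872/241, -1897/241)
C = (-2484/241, -10301/1205)
F = (-12, -9)

1. F_x = -12  [BD ∥ FE ∩ DE ∥ BF]
2. F_y = -9  [BD ∥ FE ∩ DE ∥ BF]
   → F = (-12, -9)
3. A_x = -1872/241  [D, F, A are collinear ∩ BA ⟂ DF]
4. A_y = -1897/241  [D, F, A are collinear ∩ BA ⟂ DF]
   → A = (-1872/241, -1897/241)
5. C_x = -2484/241  [C divides FA with FC:CA = 2/5:3/5]
6. C_y = -10301/1205  [C divides FA with FC:CA = 2/5:3/5]
   → C = (-2484/241, -10301/1205)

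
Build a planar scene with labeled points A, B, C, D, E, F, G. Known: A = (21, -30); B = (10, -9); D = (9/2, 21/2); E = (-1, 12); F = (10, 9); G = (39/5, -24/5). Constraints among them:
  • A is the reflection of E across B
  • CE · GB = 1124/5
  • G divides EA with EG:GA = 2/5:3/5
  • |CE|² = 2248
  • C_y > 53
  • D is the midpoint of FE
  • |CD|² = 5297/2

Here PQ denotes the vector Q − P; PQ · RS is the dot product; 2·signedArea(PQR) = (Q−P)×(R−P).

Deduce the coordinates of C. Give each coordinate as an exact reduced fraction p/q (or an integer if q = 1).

1. C_x = -23  [line -11/5·x + 21/5·y + -1387/5 = 0 ∩ |CE|² = 2248]
2. C_y = 54  [line -11/5·x + 21/5·y + -1387/5 = 0 ∩ |CE|² = 2248]
   → C = (-23, 54)

C = (-23, 54)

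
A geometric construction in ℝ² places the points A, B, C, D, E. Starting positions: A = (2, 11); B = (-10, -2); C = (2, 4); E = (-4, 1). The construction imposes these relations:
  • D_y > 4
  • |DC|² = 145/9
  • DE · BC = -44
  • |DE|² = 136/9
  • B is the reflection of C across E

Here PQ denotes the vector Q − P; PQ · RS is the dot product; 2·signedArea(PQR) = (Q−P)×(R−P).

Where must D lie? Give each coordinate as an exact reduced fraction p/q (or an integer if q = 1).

1. D_x = -2  [line -12·x + -6·y + 2 = 0 ∩ |DE|² = 136/9]
2. D_y = 13/3  [line -12·x + -6·y + 2 = 0 ∩ |DE|² = 136/9]
   → D = (-2, 13/3)

D = (-2, 13/3)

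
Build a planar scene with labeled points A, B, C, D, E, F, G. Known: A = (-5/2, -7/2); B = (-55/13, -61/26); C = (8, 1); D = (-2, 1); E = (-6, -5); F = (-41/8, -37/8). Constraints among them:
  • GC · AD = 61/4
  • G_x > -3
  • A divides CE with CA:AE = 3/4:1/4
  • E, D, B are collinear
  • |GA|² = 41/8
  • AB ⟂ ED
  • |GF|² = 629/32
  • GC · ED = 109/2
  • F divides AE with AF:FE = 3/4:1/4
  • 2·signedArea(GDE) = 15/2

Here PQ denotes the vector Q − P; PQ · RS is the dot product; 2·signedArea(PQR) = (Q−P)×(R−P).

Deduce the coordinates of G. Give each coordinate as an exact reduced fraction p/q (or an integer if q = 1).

G = (-9/4, -5/4)

1. G_x = -9/4  [2·signedArea(GDE) = 15/2 ∩ GC · ED = 109/2]
2. G_y = -5/4  [2·signedArea(GDE) = 15/2 ∩ GC · ED = 109/2]
   → G = (-9/4, -5/4)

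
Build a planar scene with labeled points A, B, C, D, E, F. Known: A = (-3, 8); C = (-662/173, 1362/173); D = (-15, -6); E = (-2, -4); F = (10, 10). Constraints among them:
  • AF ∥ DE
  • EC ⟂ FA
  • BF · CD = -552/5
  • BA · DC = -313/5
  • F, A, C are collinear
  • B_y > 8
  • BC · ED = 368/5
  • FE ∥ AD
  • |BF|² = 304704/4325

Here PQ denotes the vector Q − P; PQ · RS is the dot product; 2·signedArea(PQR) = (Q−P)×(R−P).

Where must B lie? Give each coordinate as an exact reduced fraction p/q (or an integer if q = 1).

1. B_x = 1474/865  [BC · ED = 368/5 ∩ BA · DC = -313/5]
2. B_y = 7546/865  [BC · ED = 368/5 ∩ BA · DC = -313/5]
   → B = (1474/865, 7546/865)

B = (1474/865, 7546/865)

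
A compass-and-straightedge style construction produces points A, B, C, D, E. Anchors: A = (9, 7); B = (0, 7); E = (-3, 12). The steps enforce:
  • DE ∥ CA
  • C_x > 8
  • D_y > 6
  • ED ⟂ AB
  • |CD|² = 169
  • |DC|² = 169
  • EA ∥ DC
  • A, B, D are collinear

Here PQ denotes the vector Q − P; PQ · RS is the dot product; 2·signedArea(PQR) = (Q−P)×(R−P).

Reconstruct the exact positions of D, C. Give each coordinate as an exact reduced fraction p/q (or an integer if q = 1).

1. D_x = -3  [A, B, D are collinear ∩ ED ⟂ AB]
2. D_y = 7  [A, B, D are collinear ∩ ED ⟂ AB]
   → D = (-3, 7)
3. C_x = 9  [DE ∥ CA ∩ EA ∥ DC]
4. C_y = 2  [DE ∥ CA ∩ EA ∥ DC]
   → C = (9, 2)

C = (9, 2)
D = (-3, 7)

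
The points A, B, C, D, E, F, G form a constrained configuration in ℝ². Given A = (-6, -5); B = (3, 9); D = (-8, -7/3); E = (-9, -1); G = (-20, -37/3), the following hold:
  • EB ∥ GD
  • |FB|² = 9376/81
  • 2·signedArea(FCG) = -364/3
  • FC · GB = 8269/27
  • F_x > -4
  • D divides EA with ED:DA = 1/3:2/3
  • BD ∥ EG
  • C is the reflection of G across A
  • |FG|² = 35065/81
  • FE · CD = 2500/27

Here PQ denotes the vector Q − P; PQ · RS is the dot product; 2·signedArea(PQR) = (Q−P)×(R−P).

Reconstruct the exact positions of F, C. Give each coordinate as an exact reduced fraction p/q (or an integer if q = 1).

C = (8, 7/3)
F = (-11/3, 5/9)

1. C_x = 8  [C is the reflection of G across A]
2. C_y = 7/3  [C is the reflection of G across A]
   → C = (8, 7/3)
3. F_x = -11/3  [FE · CD = 2500/27 ∩ 2·signedArea(FCG) = -364/3]
4. F_y = 5/9  [FE · CD = 2500/27 ∩ 2·signedArea(FCG) = -364/3]
   → F = (-11/3, 5/9)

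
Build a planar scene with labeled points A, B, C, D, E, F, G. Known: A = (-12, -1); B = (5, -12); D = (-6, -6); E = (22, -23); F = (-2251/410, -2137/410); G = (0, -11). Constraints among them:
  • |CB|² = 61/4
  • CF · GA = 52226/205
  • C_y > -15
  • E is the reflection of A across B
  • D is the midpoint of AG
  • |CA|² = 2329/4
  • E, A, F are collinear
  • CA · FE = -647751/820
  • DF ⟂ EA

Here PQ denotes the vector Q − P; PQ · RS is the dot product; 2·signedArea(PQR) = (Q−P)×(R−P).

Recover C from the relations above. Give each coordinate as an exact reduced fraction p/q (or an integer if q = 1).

1. C_x = 8  [CA · FE = -647751/820 ∩ CF · GA = 52226/205]
2. C_y = -29/2  [CA · FE = -647751/820 ∩ CF · GA = 52226/205]
   → C = (8, -29/2)

C = (8, -29/2)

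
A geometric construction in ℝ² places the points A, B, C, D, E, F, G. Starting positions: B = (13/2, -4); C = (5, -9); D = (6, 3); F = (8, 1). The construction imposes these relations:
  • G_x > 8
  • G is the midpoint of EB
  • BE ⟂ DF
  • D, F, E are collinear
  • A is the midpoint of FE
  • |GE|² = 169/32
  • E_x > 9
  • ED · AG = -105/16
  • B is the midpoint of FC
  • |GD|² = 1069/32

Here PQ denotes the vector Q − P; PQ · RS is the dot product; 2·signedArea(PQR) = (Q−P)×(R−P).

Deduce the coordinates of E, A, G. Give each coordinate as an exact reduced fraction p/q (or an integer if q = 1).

A = (71/8, 1/8)
E = (39/4, -3/4)
G = (65/8, -19/8)

1. E_x = 39/4  [D, F, E are collinear ∩ BE ⟂ DF]
2. E_y = -3/4  [D, F, E are collinear ∩ BE ⟂ DF]
   → E = (39/4, -3/4)
3. A_x = 71/8  [A is the midpoint of FE]
4. A_y = 1/8  [A is the midpoint of FE]
   → A = (71/8, 1/8)
5. G_x = 65/8  [G is the midpoint of EB]
6. G_y = -19/8  [G is the midpoint of EB]
   → G = (65/8, -19/8)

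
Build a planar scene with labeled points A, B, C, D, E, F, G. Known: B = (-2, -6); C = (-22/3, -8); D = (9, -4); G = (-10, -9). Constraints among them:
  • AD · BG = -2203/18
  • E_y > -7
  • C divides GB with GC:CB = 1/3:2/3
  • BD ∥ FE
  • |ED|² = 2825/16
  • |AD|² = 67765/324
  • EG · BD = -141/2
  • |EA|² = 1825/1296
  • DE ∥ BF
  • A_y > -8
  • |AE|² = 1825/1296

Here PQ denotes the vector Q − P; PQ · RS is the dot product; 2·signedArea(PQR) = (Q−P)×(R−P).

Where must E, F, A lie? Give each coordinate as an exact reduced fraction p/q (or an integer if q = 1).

1. A_x = -46/9  [line 8·x + 3·y + 1123/18 = 0 ∩ |AD|² = 67765/324]
2. A_y = -43/6  [line 8·x + 3·y + 1123/18 = 0 ∩ |AD|² = 67765/324]
   → A = (-46/9, -43/6)
3. E_x = -4  [line -11·x + -2·y + -115/2 = 0 ∩ |EA|² = 1825/1296]
4. E_y = -27/4  [line -11·x + -2·y + -115/2 = 0 ∩ |EA|² = 1825/1296]
   → E = (-4, -27/4)
5. F_x = -15  [BD ∥ FE ∩ DE ∥ BF]
6. F_y = -35/4  [BD ∥ FE ∩ DE ∥ BF]
   → F = (-15, -35/4)

A = (-46/9, -43/6)
E = (-4, -27/4)
F = (-15, -35/4)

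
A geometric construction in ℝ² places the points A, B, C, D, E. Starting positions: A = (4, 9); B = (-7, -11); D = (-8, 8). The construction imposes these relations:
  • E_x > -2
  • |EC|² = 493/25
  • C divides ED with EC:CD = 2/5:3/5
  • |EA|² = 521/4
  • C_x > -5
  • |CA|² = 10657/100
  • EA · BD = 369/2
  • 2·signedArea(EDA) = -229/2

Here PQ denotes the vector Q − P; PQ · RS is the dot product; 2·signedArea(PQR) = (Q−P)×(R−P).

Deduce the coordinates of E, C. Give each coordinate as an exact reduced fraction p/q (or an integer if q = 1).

1. E_x = -3/2  [EA · BD = 369/2 ∩ 2·signedArea(EDA) = -229/2]
2. E_y = -1  [EA · BD = 369/2 ∩ 2·signedArea(EDA) = -229/2]
   → E = (-3/2, -1)
3. C_x = -41/10  [C divides ED with EC:CD = 2/5:3/5]
4. C_y = 13/5  [C divides ED with EC:CD = 2/5:3/5]
   → C = (-41/10, 13/5)

C = (-41/10, 13/5)
E = (-3/2, -1)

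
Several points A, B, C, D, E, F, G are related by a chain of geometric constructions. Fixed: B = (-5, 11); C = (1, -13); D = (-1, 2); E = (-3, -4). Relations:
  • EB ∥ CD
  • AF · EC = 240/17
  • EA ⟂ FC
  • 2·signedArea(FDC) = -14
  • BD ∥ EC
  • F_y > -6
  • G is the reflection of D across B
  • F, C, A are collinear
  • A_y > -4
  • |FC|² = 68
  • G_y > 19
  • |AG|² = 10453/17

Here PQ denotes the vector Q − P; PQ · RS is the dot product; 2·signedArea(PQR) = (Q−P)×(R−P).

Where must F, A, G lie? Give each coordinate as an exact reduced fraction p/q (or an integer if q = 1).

A = (-23/17, -61/17)
F = (-1, -5)
G = (-9, 20)

1. F_x = -1  [line 15·x + 2·y + 25 = 0 ∩ |FC|² = 68]
2. F_y = -5  [line 15·x + 2·y + 25 = 0 ∩ |FC|² = 68]
   → F = (-1, -5)
3. A_x = -23/17  [F, C, A are collinear ∩ EA ⟂ FC]
4. A_y = -61/17  [F, C, A are collinear ∩ EA ⟂ FC]
   → A = (-23/17, -61/17)
5. G_x = -9  [G is the reflection of D across B]
6. G_y = 20  [G is the reflection of D across B]
   → G = (-9, 20)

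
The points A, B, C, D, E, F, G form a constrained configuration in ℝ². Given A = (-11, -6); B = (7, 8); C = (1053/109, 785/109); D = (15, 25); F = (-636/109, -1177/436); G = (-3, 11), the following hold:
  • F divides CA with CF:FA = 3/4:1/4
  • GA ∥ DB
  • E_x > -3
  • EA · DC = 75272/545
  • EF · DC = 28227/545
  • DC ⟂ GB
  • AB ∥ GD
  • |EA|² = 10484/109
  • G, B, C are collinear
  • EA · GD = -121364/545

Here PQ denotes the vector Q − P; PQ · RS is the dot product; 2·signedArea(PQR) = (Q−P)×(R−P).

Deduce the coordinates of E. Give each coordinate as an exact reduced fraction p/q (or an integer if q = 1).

E = (-1491/545, -392/545)

1. E_x = -1491/545  [EA · GD = -121364/545 ∩ EA · DC = 75272/545]
2. E_y = -392/545  [EA · GD = -121364/545 ∩ EA · DC = 75272/545]
   → E = (-1491/545, -392/545)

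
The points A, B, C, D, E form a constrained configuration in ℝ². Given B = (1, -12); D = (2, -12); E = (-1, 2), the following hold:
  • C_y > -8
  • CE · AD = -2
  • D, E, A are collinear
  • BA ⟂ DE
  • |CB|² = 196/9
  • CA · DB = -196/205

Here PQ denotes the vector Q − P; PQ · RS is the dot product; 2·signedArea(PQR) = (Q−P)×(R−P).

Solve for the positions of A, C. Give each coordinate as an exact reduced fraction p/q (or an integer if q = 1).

A = (401/205, -2418/205)
C = (1, -22/3)

1. A_x = 401/205  [D, E, A are collinear ∩ BA ⟂ DE]
2. A_y = -2418/205  [D, E, A are collinear ∩ BA ⟂ DE]
   → A = (401/205, -2418/205)
3. C_x = 1  [CE · AD = -2 ∩ CA · DB = -196/205]
4. C_y = -22/3  [CE · AD = -2 ∩ CA · DB = -196/205]
   → C = (1, -22/3)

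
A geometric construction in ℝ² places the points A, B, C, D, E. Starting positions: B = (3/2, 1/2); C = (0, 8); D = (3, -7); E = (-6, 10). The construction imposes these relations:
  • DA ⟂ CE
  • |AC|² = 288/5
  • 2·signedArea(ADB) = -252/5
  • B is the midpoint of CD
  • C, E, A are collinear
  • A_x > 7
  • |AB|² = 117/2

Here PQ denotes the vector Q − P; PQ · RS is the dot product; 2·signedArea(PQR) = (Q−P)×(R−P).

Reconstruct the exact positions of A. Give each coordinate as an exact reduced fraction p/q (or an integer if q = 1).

A = (36/5, 28/5)

1. A_x = 36/5  [C, E, A are collinear ∩ DA ⟂ CE]
2. A_y = 28/5  [C, E, A are collinear ∩ DA ⟂ CE]
   → A = (36/5, 28/5)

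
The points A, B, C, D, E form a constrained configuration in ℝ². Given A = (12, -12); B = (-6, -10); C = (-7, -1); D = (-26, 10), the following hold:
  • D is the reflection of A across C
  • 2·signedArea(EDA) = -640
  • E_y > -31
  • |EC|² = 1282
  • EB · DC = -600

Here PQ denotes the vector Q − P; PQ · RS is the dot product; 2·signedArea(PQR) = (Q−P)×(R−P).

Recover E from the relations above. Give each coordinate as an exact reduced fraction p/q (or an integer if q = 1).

1. E_x = 14  [2·signedArea(EDA) = -640 ∩ EB · DC = -600]
2. E_y = -30  [2·signedArea(EDA) = -640 ∩ EB · DC = -600]
   → E = (14, -30)

E = (14, -30)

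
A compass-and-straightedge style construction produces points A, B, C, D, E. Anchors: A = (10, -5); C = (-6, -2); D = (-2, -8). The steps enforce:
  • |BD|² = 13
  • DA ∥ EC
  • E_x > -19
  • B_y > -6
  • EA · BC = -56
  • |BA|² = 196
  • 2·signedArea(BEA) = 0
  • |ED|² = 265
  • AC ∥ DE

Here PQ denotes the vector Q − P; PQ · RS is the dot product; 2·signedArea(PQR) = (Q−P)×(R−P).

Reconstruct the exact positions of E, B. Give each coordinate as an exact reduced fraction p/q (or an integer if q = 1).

B = (-4, -5)
E = (-18, -5)

1. E_x = -18  [DA ∥ EC ∩ AC ∥ DE]
2. E_y = -5  [DA ∥ EC ∩ AC ∥ DE]
   → E = (-18, -5)
3. B_x = -4  [2·signedArea(BEA) = 0 ∩ EA · BC = -56]
4. B_y = -5  [2·signedArea(BEA) = 0 ∩ EA · BC = -56]
   → B = (-4, -5)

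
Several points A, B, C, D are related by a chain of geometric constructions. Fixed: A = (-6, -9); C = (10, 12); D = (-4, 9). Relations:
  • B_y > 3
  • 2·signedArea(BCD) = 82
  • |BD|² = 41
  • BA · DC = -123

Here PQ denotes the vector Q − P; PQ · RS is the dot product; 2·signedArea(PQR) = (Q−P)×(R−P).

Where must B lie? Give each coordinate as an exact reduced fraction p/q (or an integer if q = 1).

B = (0, 4)

1. B_x = 0  [2·signedArea(BCD) = 82 ∩ BA · DC = -123]
2. B_y = 4  [2·signedArea(BCD) = 82 ∩ BA · DC = -123]
   → B = (0, 4)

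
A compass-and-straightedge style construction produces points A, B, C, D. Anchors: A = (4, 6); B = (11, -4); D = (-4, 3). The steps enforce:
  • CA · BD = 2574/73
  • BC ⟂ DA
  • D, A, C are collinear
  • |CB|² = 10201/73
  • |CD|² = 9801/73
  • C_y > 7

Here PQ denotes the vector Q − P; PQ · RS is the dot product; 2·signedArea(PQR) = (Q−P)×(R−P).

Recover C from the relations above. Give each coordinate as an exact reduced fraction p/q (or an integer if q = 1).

1. C_x = 500/73  [D, A, C are collinear ∩ BC ⟂ DA]
2. C_y = 516/73  [D, A, C are collinear ∩ BC ⟂ DA]
   → C = (500/73, 516/73)

C = (500/73, 516/73)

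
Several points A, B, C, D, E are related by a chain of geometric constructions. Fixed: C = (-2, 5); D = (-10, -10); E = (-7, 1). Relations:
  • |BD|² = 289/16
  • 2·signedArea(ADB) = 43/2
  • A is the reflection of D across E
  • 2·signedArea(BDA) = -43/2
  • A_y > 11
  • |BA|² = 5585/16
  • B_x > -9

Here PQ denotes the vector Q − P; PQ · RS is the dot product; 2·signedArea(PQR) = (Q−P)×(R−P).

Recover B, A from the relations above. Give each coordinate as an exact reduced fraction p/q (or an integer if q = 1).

A = (-4, 12)
B = (-8, -25/4)

1. A_x = -4  [A is the reflection of D across E]
2. A_y = 12  [A is the reflection of D across E]
   → A = (-4, 12)
3. B_x = -8  [line -22·x + 6·y + -277/2 = 0 ∩ |BD|² = 289/16]
4. B_y = -25/4  [line -22·x + 6·y + -277/2 = 0 ∩ |BD|² = 289/16]
   → B = (-8, -25/4)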